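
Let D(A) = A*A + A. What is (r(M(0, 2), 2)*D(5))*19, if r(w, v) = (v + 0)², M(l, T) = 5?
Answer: 2280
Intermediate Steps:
D(A) = A + A² (D(A) = A² + A = A + A²)
r(w, v) = v²
(r(M(0, 2), 2)*D(5))*19 = (2²*(5*(1 + 5)))*19 = (4*(5*6))*19 = (4*30)*19 = 120*19 = 2280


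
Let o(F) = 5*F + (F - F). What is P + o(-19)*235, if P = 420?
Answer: -21905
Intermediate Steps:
o(F) = 5*F (o(F) = 5*F + 0 = 5*F)
P + o(-19)*235 = 420 + (5*(-19))*235 = 420 - 95*235 = 420 - 22325 = -21905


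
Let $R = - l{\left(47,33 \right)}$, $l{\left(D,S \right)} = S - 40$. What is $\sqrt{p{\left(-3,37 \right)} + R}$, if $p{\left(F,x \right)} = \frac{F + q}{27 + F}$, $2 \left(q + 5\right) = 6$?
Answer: $\frac{\sqrt{978}}{12} \approx 2.6061$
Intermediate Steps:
$q = -2$ ($q = -5 + \frac{1}{2} \cdot 6 = -5 + 3 = -2$)
$l{\left(D,S \right)} = -40 + S$
$p{\left(F,x \right)} = \frac{-2 + F}{27 + F}$ ($p{\left(F,x \right)} = \frac{F - 2}{27 + F} = \frac{-2 + F}{27 + F}$)
$R = 7$ ($R = - (-40 + 33) = \left(-1\right) \left(-7\right) = 7$)
$\sqrt{p{\left(-3,37 \right)} + R} = \sqrt{\frac{-2 - 3}{27 - 3} + 7} = \sqrt{\frac{1}{24} \left(-5\right) + 7} = \sqrt{- \frac{5}{24} + 7} = \sqrt{\frac{163}{24}} = \frac{\sqrt{978}}{12}$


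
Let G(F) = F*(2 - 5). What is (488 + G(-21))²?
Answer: 303601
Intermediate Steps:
G(F) = -3*F (G(F) = F*(-3) = -3*F)
(488 + G(-21))² = (488 - 3*(-21))² = (488 + 63)² = 551² = 303601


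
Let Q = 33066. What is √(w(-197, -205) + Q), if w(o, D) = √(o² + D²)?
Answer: √(33066 + √80834) ≈ 182.62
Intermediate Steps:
w(o, D) = √(D² + o²)
√(w(-197, -205) + Q) = √(√((-205)² + (-197)²) + 33066) = √(√(42025 + 38809) + 33066) = √(√80834 + 33066) = √(33066 + √80834)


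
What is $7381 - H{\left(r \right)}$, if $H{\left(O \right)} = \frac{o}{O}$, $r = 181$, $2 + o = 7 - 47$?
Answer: $\frac{1336003}{181} \approx 7381.2$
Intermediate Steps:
$o = -42$ ($o = -2 + \left(7 - 47\right) = -2 - 40 = -42$)
$H{\left(O \right)} = - \frac{42}{O}$
$7381 - H{\left(r \right)} = 7381 - - \frac{42}{181} = 7381 + \frac{42}{181} = \frac{1336003}{181}$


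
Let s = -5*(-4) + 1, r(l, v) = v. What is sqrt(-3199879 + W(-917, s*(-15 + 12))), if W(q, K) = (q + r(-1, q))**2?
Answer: sqrt(163677) ≈ 404.57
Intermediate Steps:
s = 21 (s = 20 + 1 = 21)
W(q, K) = 4*q**2 (W(q, K) = (q + q)**2 = (2*q)**2 = 4*q**2)
sqrt(-3199879 + W(-917, s*(-15 + 12))) = sqrt(-3199879 + 4*(-917)**2) = sqrt(-3199879 + 4*840889) = sqrt(-3199879 + 3363556) = sqrt(163677)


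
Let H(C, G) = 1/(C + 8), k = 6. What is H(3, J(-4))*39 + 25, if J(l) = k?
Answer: 314/11 ≈ 28.545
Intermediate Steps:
J(l) = 6
H(C, G) = 1/(8 + C)
H(3, J(-4))*39 + 25 = 39/(8 + 3) + 25 = 39/11 + 25 = 314/11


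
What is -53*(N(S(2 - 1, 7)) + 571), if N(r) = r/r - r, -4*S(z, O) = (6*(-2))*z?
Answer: -30157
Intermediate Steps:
S(z, O) = 3*z (S(z, O) = -6*(-2)*z/4 = -(-3)*z = 3*z)
N(r) = 1 - r
-53*(N(S(2 - 1, 7)) + 571) = -53*((1 - 3*(2 - 1)) + 571) = -53*((1 - 3) + 571) = -53*(-2 + 571) = -53*569 = -30157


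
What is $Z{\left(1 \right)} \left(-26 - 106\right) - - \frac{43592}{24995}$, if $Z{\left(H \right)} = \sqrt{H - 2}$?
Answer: $\frac{43592}{24995} - 132 i \approx 1.744 - 132.0 i$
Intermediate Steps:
$Z{\left(H \right)} = \sqrt{-2 + H}$
$Z{\left(1 \right)} \left(-26 - 106\right) - - \frac{43592}{24995} = \sqrt{-2 + 1} \left(-26 - 106\right) - - \frac{43592}{24995} = \sqrt{-1} \left(-132\right) - \left(-43592\right) \frac{1}{24995} = i \left(-132\right) - - \frac{43592}{24995} = - 132 i + \frac{43592}{24995} = \frac{43592}{24995} - 132 i$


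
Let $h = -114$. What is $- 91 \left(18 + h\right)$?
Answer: $8736$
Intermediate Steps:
$- 91 \left(18 + h\right) = - 91 \left(18 - 114\right) = \left(-91\right) \left(-96\right) = 8736$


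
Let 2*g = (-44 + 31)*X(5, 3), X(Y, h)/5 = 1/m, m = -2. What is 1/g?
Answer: 4/65 ≈ 0.061538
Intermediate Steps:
X(Y, h) = -5/2 (X(Y, h) = 5/(-2) = 5*(-½) = -5/2)
g = 65/4 (g = ((-44 + 31)*(-5/2))/2 = (-13*(-5/2))/2 = (½)*(65/2) = 65/4 ≈ 16.250)
1/g = 1/(65/4) = 4/65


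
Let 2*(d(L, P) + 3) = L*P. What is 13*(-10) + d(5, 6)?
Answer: -118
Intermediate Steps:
d(L, P) = -3 + L*P/2 (d(L, P) = -3 + (L*P)/2 = -3 + L*P/2)
13*(-10) + d(5, 6) = 13*(-10) + (-3 + (½)*5*6) = -130 + (-3 + 15) = -130 + 12 = -118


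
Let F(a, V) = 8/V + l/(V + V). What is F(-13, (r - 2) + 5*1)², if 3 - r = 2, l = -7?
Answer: 81/64 ≈ 1.2656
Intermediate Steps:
r = 1 (r = 3 - 1*2 = 3 - 2 = 1)
F(a, V) = 9/(2*V) (F(a, V) = 8/V - 7/(V + V) = 8/V - 7*1/(2*V) = 8/V - 7/(2*V) = 9/(2*V))
F(-13, (r - 2) + 5*1)² = (9/(2*((1 - 2) + 5*1)))² = (9/(2*(-1 + 5)))² = ((9/2)/4)² = ((9/2)*(¼))² = (9/8)² = 81/64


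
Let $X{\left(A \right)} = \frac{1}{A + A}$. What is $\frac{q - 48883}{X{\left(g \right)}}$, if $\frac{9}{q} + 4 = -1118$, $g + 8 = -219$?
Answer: $\frac{4150069615}{187} \approx 2.2193 \cdot 10^{7}$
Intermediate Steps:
$g = -227$ ($g = -8 - 219 = -227$)
$q = - \frac{3}{374}$ ($q = \frac{9}{-4 - 1118} = \frac{9}{-1122} = 9 \left(- \frac{1}{1122}\right) = - \frac{3}{374} \approx -0.0080214$)
$X{\left(A \right)} = \frac{1}{2 A}$
$\frac{q - 48883}{X{\left(g \right)}} = \frac{- \frac{3}{374} - 48883}{\frac{1}{2} \frac{1}{-227}} = - \frac{18282245}{374 \cdot \frac{1}{2} \left(- \frac{1}{227}\right)} = - \frac{18282245}{374 \left(- \frac{1}{454}\right)} = \left(- \frac{18282245}{374}\right) \left(-454\right) = \frac{4150069615}{187}$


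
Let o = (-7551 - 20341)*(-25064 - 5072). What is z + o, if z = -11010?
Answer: 840542302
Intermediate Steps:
o = 840553312 (o = -27892*(-30136) = 840553312)
z + o = -11010 + 840553312 = 840542302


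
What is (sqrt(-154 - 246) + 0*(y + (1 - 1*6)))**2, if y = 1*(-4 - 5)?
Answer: -400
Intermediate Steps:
y = -9 (y = 1*(-9) = -9)
(sqrt(-154 - 246) + 0*(y + (1 - 1*6)))**2 = (sqrt(-154 - 246) + 0*(-9 + (1 - 1*6)))**2 = (sqrt(-400) + 0*(-9 + (1 - 6)))**2 = (20*I + 0*(-9 - 5))**2 = (20*I + 0*(-14))**2 = (20*I + 0)**2 = (20*I)**2 = -400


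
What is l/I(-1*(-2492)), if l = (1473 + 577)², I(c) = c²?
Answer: 1050625/1552516 ≈ 0.67672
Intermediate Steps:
l = 4202500 (l = 2050² = 4202500)
l/I(-1*(-2492)) = 4202500/((-1*(-2492))²) = 4202500/(2492²) = 4202500/6210064 = 4202500*(1/6210064) = 1050625/1552516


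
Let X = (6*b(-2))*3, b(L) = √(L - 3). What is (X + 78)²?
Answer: 4464 + 2808*I*√5 ≈ 4464.0 + 6278.9*I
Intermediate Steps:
b(L) = √(-3 + L)
X = 18*I*√5 (X = (6*√(-3 - 2))*3 = (6*√(-5))*3 = (6*(I*√5))*3 = (6*I*√5)*3 = 18*I*√5 ≈ 40.249*I)
(X + 78)² = (18*I*√5 + 78)² = (78 + 18*I*√5)²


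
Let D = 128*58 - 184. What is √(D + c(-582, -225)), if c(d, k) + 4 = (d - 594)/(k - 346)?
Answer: 2*√589976043/571 ≈ 85.077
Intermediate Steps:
c(d, k) = -4 + (-594 + d)/(-346 + k) (c(d, k) = -4 + (d - 594)/(k - 346) = -4 + (-594 + d)/(-346 + k))
D = 7240 (D = 7424 - 184 = 7240)
√(D + c(-582, -225)) = √(7240 + (790 - 582 - 4*(-225))/(-346 - 225)) = √(7240 + (790 - 582 + 900)/(-571)) = √(7240 - 1/571*1108) = √(7240 - 1108/571) = √(4132932/571) = 2*√589976043/571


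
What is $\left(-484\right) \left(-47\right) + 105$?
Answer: $22853$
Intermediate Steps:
$\left(-484\right) \left(-47\right) + 105 = 22748 + 105 = 22853$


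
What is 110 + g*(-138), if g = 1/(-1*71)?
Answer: 7948/71 ≈ 111.94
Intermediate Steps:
g = -1/71 (g = 1/(-71) = -1/71 ≈ -0.014085)
110 + g*(-138) = 110 - 1/71*(-138) = 110 + 138/71 = 7948/71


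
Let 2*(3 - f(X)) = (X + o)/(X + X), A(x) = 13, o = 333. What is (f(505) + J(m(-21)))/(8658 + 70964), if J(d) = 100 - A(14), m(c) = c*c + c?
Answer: 90481/80418220 ≈ 0.0011251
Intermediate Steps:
f(X) = 3 - (333 + X)/(4*X) (f(X) = 3 - (X + 333)/(2*(X + X)) = 3 - (333 + X)/(2*(2*X)) = 3 - (333 + X)*1/(2*X)/2 = 3 - (333 + X)/(4*X))
m(c) = c + c² (m(c) = c² + c = c + c²)
J(d) = 87 (J(d) = 100 - 1*13 = 100 - 13 = 87)
(f(505) + J(m(-21)))/(8658 + 70964) = ((¼)*(-333 + 11*505)/505 + 87)/(8658 + 70964) = ((¼)*(1/505)*(-333 + 5555) + 87)/79622 = ((¼)*(1/505)*5222 + 87)*(1/79622) = (2611/1010 + 87)*(1/79622) = (90481/1010)*(1/79622) = 90481/80418220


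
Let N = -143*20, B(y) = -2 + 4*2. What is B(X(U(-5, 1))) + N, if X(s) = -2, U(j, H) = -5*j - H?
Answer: -2854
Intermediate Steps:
U(j, H) = -H - 5*j
B(y) = 6 (B(y) = -2 + 8 = 6)
N = -2860
B(X(U(-5, 1))) + N = 6 - 2860 = -2854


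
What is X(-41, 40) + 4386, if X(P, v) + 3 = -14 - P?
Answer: 4410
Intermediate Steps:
X(P, v) = -17 - P (X(P, v) = -3 + (-14 - P) = -17 - P)
X(-41, 40) + 4386 = (-17 - 1*(-41)) + 4386 = (-17 + 41) + 4386 = 24 + 4386 = 4410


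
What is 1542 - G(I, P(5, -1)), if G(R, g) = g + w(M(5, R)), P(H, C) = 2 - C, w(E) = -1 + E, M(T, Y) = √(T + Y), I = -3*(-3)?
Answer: 1540 - √14 ≈ 1536.3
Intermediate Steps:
I = 9
G(R, g) = -1 + g + √(5 + R) (G(R, g) = g + (-1 + √(5 + R)) = -1 + g + √(5 + R))
1542 - G(I, P(5, -1)) = 1542 - (-1 + (2 - 1*(-1)) + √(5 + 9)) = 1542 - (-1 + (2 + 1) + √14) = 1542 - (-1 + 3 + √14) = 1542 - (2 + √14) = 1542 + (-2 - √14) = 1540 - √14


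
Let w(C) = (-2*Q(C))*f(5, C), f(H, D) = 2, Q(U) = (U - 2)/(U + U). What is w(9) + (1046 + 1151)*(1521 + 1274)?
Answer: 55265521/9 ≈ 6.1406e+6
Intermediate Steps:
Q(U) = (-2 + U)/(2*U) (Q(U) = (-2 + U)/((2*U)) = (-2 + U)*(1/(2*U)) = (-2 + U)/(2*U))
w(C) = -2*(-2 + C)/C (w(C) = -(-2 + C)/C*2 = -2*(-2 + C)/C)
w(9) + (1046 + 1151)*(1521 + 1274) = (-2 + 4/9) + (1046 + 1151)*(1521 + 1274) = (-2 + 4*(⅑)) + 2197*2795 = (-2 + 4/9) + 6140615 = -14/9 + 6140615 = 55265521/9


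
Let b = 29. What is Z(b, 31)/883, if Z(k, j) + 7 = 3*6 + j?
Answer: 42/883 ≈ 0.047565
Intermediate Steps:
Z(k, j) = 11 + j (Z(k, j) = -7 + (3*6 + j) = -7 + (18 + j) = 11 + j)
Z(b, 31)/883 = (11 + 31)/883 = 42*(1/883) = 42/883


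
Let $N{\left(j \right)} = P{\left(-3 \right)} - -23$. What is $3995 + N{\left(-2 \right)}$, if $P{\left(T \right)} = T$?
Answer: $4015$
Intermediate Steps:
$N{\left(j \right)} = 20$ ($N{\left(j \right)} = -3 - -23 = -3 + 23 = 20$)
$3995 + N{\left(-2 \right)} = 3995 + 20 = 4015$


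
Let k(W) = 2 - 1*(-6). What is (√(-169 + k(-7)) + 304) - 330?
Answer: -26 + I*√161 ≈ -26.0 + 12.689*I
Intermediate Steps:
k(W) = 8 (k(W) = 2 + 6 = 8)
(√(-169 + k(-7)) + 304) - 330 = (√(-169 + 8) + 304) - 330 = (√(-161) + 304) - 330 = (I*√161 + 304) - 330 = (304 + I*√161) - 330 = -26 + I*√161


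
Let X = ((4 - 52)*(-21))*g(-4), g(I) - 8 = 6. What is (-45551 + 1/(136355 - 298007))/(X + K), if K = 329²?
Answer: -7363410253/19778607156 ≈ -0.37229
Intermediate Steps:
K = 108241
g(I) = 14 (g(I) = 8 + 6 = 14)
X = 14112 (X = ((4 - 52)*(-21))*14 = -48*(-21)*14 = 1008*14 = 14112)
(-45551 + 1/(136355 - 298007))/(X + K) = (-45551 + 1/(136355 - 298007))/(14112 + 108241) = (-45551 + 1/(-161652))/122353 = (-45551 - 1/161652)*(1/122353) = -7363410253/161652*1/122353 = -7363410253/19778607156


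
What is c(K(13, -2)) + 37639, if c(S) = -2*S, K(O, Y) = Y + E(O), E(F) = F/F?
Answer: 37641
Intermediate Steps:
E(F) = 1
K(O, Y) = 1 + Y (K(O, Y) = Y + 1 = 1 + Y)
c(K(13, -2)) + 37639 = -2*(1 - 2) + 37639 = -2*(-1) + 37639 = 2 + 37639 = 37641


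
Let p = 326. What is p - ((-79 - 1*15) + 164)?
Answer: 256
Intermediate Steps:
p - ((-79 - 1*15) + 164) = 326 - ((-79 - 1*15) + 164) = 326 - ((-79 - 15) + 164) = 326 - (-94 + 164) = 326 - 1*70 = 326 - 70 = 256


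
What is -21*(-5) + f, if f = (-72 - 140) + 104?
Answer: -3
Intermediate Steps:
f = -108 (f = -212 + 104 = -108)
-21*(-5) + f = -21*(-5) - 108 = 105 - 108 = -3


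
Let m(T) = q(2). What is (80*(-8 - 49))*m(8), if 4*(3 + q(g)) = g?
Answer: 11400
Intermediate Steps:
q(g) = -3 + g/4
m(T) = -5/2 (m(T) = -3 + (¼)*2 = -3 + ½ = -5/2)
(80*(-8 - 49))*m(8) = (80*(-8 - 49))*(-5/2) = (80*(-57))*(-5/2) = -4560*(-5/2) = 11400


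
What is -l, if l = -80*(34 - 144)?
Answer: -8800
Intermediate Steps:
l = 8800 (l = -80*(-110) = 8800)
-l = -1*8800 = -8800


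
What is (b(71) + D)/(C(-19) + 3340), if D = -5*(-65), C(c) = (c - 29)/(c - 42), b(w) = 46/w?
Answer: 1410381/14468948 ≈ 0.097476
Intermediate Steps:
C(c) = (-29 + c)/(-42 + c)
D = 325
(b(71) + D)/(C(-19) + 3340) = (46/71 + 325)/((-29 - 19)/(-42 - 19) + 3340) = (46*(1/71) + 325)/(-48/(-61) + 3340) = (46/71 + 325)/(-1/61*(-48) + 3340) = 23121/(71*(48/61 + 3340)) = 23121/(71*(203788/61)) = (23121/71)*(61/203788) = 1410381/14468948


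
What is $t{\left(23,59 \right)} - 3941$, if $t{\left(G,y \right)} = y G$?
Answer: $-2584$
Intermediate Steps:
$t{\left(G,y \right)} = G y$
$t{\left(23,59 \right)} - 3941 = 23 \cdot 59 - 3941 = 1357 - 3941 = -2584$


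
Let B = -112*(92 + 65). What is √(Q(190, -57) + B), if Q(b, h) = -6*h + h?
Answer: I*√17299 ≈ 131.53*I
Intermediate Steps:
Q(b, h) = -5*h
B = -17584 (B = -112*157 = -17584)
√(Q(190, -57) + B) = √(-5*(-57) - 17584) = √(285 - 17584) = √(-17299) = I*√17299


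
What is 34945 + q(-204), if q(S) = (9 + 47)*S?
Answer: 23521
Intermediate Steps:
q(S) = 56*S
34945 + q(-204) = 34945 + 56*(-204) = 34945 - 11424 = 23521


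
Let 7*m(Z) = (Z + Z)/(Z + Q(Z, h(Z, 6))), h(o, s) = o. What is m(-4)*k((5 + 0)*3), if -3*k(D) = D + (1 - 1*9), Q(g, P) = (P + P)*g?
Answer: 2/21 ≈ 0.095238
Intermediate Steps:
Q(g, P) = 2*P*g (Q(g, P) = (2*P)*g = 2*P*g)
m(Z) = 2*Z/(7*(Z + 2*Z²)) (m(Z) = ((Z + Z)/(Z + 2*Z*Z))/7 = ((2*Z)/(Z + 2*Z²))/7 = (2*Z/(Z + 2*Z²))/7 = 2*Z/(7*(Z + 2*Z²)))
k(D) = 8/3 - D/3 (k(D) = -(D + (1 - 1*9))/3 = -(D + (1 - 9))/3 = -(D - 8)/3 = -(-8 + D)/3 = 8/3 - D/3)
m(-4)*k((5 + 0)*3) = (2/(7*(1 + 2*(-4))))*(8/3 - (5 + 0)*3/3) = (2/(7*(1 - 8)))*(8/3 - 5*3/3) = ((2/7)/(-7))*(8/3 - ⅓*15) = ((2/7)*(-⅐))*(8/3 - 5) = -2/49*(-7/3) = 2/21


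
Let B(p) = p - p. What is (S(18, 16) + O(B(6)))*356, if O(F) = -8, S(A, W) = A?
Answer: 3560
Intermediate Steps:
B(p) = 0
(S(18, 16) + O(B(6)))*356 = (18 - 8)*356 = 10*356 = 3560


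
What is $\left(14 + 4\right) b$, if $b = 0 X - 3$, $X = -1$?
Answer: $-54$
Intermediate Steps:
$b = -3$ ($b = 0 \left(-1\right) - 3 = 0 - 3 = -3$)
$\left(14 + 4\right) b = \left(14 + 4\right) \left(-3\right) = 18 \left(-3\right) = -54$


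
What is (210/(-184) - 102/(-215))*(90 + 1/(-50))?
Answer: -59346309/989000 ≈ -60.006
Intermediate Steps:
(210/(-184) - 102/(-215))*(90 + 1/(-50)) = (210*(-1/184) - 102*(-1/215))*(90 - 1/50) = (-105/92 + 102/215)*(4499/50) = -13191/19780*4499/50 = -59346309/989000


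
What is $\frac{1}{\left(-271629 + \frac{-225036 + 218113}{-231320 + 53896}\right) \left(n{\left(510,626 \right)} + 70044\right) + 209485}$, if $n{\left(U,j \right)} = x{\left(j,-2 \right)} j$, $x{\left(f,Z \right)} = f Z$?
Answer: $\frac{44356}{8599030340632731} \approx 5.1583 \cdot 10^{-12}$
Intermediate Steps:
$x{\left(f,Z \right)} = Z f$
$n{\left(U,j \right)} = - 2 j^{2}$ ($n{\left(U,j \right)} = - 2 j j = - 2 j^{2}$)
$\frac{1}{\left(-271629 + \frac{-225036 + 218113}{-231320 + 53896}\right) \left(n{\left(510,626 \right)} + 70044\right) + 209485} = \frac{1}{\left(-271629 + \frac{-225036 + 218113}{-231320 + 53896}\right) \left(- 2 \cdot 626^{2} + 70044\right) + 209485} = \frac{1}{\left(-271629 - \frac{6923}{-177424}\right) \left(\left(-2\right) 391876 + 70044\right) + 209485} = \frac{1}{\left(-271629 - - \frac{6923}{177424}\right) \left(-783752 + 70044\right) + 209485} = \frac{1}{\left(-271629 + \frac{6923}{177424}\right) \left(-713708\right) + 209485} = \frac{1}{\left(- \frac{48193496773}{177424}\right) \left(-713708\right) + 209485} = \frac{1}{\frac{8599021048716071}{44356} + 209485} = \frac{1}{\frac{8599030340632731}{44356}} = \frac{44356}{8599030340632731}$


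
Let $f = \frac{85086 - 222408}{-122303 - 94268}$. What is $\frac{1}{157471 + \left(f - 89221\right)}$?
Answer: $\frac{216571}{14781108072} \approx 1.4652 \cdot 10^{-5}$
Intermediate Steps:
$f = \frac{137322}{216571}$ ($f = - \frac{137322}{-216571} = \left(-137322\right) \left(- \frac{1}{216571}\right) = \frac{137322}{216571} \approx 0.63407$)
$\frac{1}{157471 + \left(f - 89221\right)} = \frac{1}{157471 + \left(\frac{137322}{216571} - 89221\right)} = \frac{1}{157471 - \frac{19322543869}{216571}} = \frac{1}{\frac{14781108072}{216571}} = \frac{216571}{14781108072}$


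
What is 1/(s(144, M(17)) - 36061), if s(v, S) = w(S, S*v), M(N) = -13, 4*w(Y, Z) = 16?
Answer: -1/36057 ≈ -2.7734e-5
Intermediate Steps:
w(Y, Z) = 4 (w(Y, Z) = (¼)*16 = 4)
s(v, S) = 4
1/(s(144, M(17)) - 36061) = 1/(4 - 36061) = 1/(-36057) = -1/36057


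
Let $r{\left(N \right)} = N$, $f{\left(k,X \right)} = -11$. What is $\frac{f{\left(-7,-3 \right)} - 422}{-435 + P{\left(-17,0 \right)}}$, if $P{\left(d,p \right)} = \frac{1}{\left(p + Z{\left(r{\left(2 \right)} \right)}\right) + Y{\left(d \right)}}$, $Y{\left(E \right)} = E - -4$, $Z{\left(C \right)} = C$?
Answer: $\frac{4763}{4786} \approx 0.99519$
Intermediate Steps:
$Y{\left(E \right)} = 4 + E$ ($Y{\left(E \right)} = E + 4 = 4 + E$)
$P{\left(d,p \right)} = \frac{1}{6 + d + p}$ ($P{\left(d,p \right)} = \frac{1}{\left(p + 2\right) + \left(4 + d\right)} = \frac{1}{\left(2 + p\right) + \left(4 + d\right)} = \frac{1}{6 + d + p}$)
$\frac{f{\left(-7,-3 \right)} - 422}{-435 + P{\left(-17,0 \right)}} = \frac{-11 - 422}{-435 + \frac{1}{6 - 17 + 0}} = - \frac{433}{-435 + \frac{1}{-11}} = - \frac{433}{-435 - \frac{1}{11}} = - \frac{433}{- \frac{4786}{11}} = \left(-433\right) \left(- \frac{11}{4786}\right) = \frac{4763}{4786}$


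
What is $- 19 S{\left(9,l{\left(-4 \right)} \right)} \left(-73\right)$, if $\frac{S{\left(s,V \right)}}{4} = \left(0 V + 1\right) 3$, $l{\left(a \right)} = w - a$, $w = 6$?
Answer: $16644$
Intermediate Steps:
$l{\left(a \right)} = 6 - a$
$S{\left(s,V \right)} = 12$ ($S{\left(s,V \right)} = 4 \left(0 V + 1\right) 3 = 4 \left(0 + 1\right) 3 = 4 \cdot 1 \cdot 3 = 4 \cdot 3 = 12$)
$- 19 S{\left(9,l{\left(-4 \right)} \right)} \left(-73\right) = \left(-19\right) 12 \left(-73\right) = \left(-228\right) \left(-73\right) = 16644$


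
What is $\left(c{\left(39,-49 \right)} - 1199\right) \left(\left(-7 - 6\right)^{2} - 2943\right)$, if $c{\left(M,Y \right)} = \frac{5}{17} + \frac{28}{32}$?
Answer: $\frac{225949235}{68} \approx 3.3228 \cdot 10^{6}$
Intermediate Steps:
$c{\left(M,Y \right)} = \frac{159}{136}$ ($c{\left(M,Y \right)} = 5 \cdot \frac{1}{17} + 28 \cdot \frac{1}{32} = \frac{5}{17} + \frac{7}{8} = \frac{159}{136}$)
$\left(c{\left(39,-49 \right)} - 1199\right) \left(\left(-7 - 6\right)^{2} - 2943\right) = \left(\frac{159}{136} - 1199\right) \left(\left(-7 - 6\right)^{2} - 2943\right) = - \frac{162905 \left(\left(-13\right)^{2} - 2943\right)}{136} = - \frac{162905 \left(169 - 2943\right)}{136} = \left(- \frac{162905}{136}\right) \left(-2774\right) = \frac{225949235}{68}$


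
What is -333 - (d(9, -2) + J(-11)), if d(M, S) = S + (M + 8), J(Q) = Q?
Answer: -337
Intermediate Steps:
d(M, S) = 8 + M + S (d(M, S) = S + (8 + M) = 8 + M + S)
-333 - (d(9, -2) + J(-11)) = -333 - ((8 + 9 - 2) - 11) = -333 - (15 - 11) = -333 - 1*4 = -333 - 4 = -337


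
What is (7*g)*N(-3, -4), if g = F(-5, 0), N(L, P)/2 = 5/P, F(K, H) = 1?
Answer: -35/2 ≈ -17.500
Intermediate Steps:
N(L, P) = 10/P (N(L, P) = 2*(5/P) = 10/P)
g = 1
(7*g)*N(-3, -4) = (7*1)*(10/(-4)) = 7*(10*(-1/4)) = 7*(-5/2) = -35/2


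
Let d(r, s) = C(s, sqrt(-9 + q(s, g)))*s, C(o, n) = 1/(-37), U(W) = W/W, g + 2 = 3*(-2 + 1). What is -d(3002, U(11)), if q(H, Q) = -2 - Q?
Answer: 1/37 ≈ 0.027027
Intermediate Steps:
g = -5 (g = -2 + 3*(-2 + 1) = -2 + 3*(-1) = -2 - 3 = -5)
U(W) = 1
C(o, n) = -1/37
d(r, s) = -s/37
-d(3002, U(11)) = -(-1)/37 = -1*(-1/37) = 1/37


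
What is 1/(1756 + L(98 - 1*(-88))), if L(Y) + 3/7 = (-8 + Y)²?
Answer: 7/234077 ≈ 2.9905e-5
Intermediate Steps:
L(Y) = -3/7 + (-8 + Y)²
1/(1756 + L(98 - 1*(-88))) = 1/(1756 + (-3/7 + (-8 + (98 - 1*(-88)))²)) = 1/(1756 + (-3/7 + (-8 + (98 + 88))²)) = 1/(1756 + (-3/7 + (-8 + 186)²)) = 1/(1756 + (-3/7 + 178²)) = 1/(1756 + (-3/7 + 31684)) = 1/(1756 + 221785/7) = 1/(234077/7) = 7/234077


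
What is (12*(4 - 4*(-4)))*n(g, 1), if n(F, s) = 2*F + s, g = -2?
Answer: -720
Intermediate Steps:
n(F, s) = s + 2*F
(12*(4 - 4*(-4)))*n(g, 1) = (12*(4 - 4*(-4)))*(1 + 2*(-2)) = (12*(4 + 16))*(1 - 4) = (12*20)*(-3) = 240*(-3) = -720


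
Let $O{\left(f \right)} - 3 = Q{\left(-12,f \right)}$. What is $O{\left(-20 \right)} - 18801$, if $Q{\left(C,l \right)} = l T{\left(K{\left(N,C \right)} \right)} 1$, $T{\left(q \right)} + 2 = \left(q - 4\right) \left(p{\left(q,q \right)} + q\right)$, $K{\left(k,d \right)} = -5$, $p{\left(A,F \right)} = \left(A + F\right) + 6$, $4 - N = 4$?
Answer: $-20378$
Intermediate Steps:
$N = 0$ ($N = 4 - 4 = 0$)
$p{\left(A,F \right)} = 6 + A + F$
$T{\left(q \right)} = -2 + \left(-4 + q\right) \left(6 + 3 q\right)$ ($T{\left(q \right)} = -2 + \left(q - 4\right) \left(\left(6 + q + q\right) + q\right) = -2 + \left(-4 + q\right) \left(\left(6 + 2 q\right) + q\right) = -2 + \left(-4 + q\right) \left(6 + 3 q\right)$)
$Q{\left(C,l \right)} = 79 l$ ($Q{\left(C,l \right)} = l \left(-26 - -30 + 3 \left(-5\right)^{2}\right) 1 = l \left(-26 + 30 + 3 \cdot 25\right) 1 = l \left(-26 + 30 + 75\right) 1 = l 79 \cdot 1 = 79 l 1 = 79 l$)
$O{\left(f \right)} = 3 + 79 f$
$O{\left(-20 \right)} - 18801 = \left(3 + 79 \left(-20\right)\right) - 18801 = \left(3 - 1580\right) - 18801 = -1577 - 18801 = -20378$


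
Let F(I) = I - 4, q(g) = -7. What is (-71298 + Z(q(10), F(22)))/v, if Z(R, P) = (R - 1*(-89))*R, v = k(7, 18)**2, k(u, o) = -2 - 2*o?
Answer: -17968/361 ≈ -49.773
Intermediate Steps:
F(I) = -4 + I
v = 1444 (v = (-2 - 2*18)**2 = (-2 - 36)**2 = (-38)**2 = 1444)
Z(R, P) = R*(89 + R) (Z(R, P) = (R + 89)*R = (89 + R)*R = R*(89 + R))
(-71298 + Z(q(10), F(22)))/v = (-71298 - 7*(89 - 7))/1444 = (-71298 - 7*82)*(1/1444) = (-71298 - 574)*(1/1444) = -71872*1/1444 = -17968/361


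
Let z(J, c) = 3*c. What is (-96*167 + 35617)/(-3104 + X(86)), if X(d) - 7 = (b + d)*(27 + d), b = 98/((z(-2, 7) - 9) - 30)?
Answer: 176265/54052 ≈ 3.2610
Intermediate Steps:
b = -49/9 (b = 98/((3*7 - 9) - 30) = 98/((21 - 9) - 30) = 98/(12 - 30) = 98/(-18) = 98*(-1/18) = -49/9 ≈ -5.4444)
X(d) = 7 + (27 + d)*(-49/9 + d) (X(d) = 7 + (-49/9 + d)*(27 + d) = 7 + (27 + d)*(-49/9 + d))
(-96*167 + 35617)/(-3104 + X(86)) = (-96*167 + 35617)/(-3104 + (-140 + 86**2 + (194/9)*86)) = (-16032 + 35617)/(-3104 + (-140 + 7396 + 16684/9)) = 19585/(-3104 + 81988/9) = 19585/(54052/9) = 19585*(9/54052) = 176265/54052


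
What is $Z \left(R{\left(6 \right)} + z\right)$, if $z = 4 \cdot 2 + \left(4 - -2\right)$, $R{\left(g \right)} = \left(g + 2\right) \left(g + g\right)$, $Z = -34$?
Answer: $-3740$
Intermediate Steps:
$R{\left(g \right)} = 2 g \left(2 + g\right)$ ($R{\left(g \right)} = \left(2 + g\right) 2 g = 2 g \left(2 + g\right)$)
$z = 14$ ($z = 8 + \left(4 + 2\right) = 8 + 6 = 14$)
$Z \left(R{\left(6 \right)} + z\right) = - 34 \left(2 \cdot 6 \left(2 + 6\right) + 14\right) = - 34 \left(2 \cdot 6 \cdot 8 + 14\right) = - 34 \left(96 + 14\right) = \left(-34\right) 110 = -3740$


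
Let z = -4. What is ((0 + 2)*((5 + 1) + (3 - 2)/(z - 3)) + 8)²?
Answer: 19044/49 ≈ 388.65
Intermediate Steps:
((0 + 2)*((5 + 1) + (3 - 2)/(z - 3)) + 8)² = ((0 + 2)*((5 + 1) + (3 - 2)/(-4 - 3)) + 8)² = (2*(6 + 1/(-7)) + 8)² = (2*(6 + 1*(-⅐)) + 8)² = (2*(6 - ⅐) + 8)² = (2*(41/7) + 8)² = (82/7 + 8)² = (138/7)² = 19044/49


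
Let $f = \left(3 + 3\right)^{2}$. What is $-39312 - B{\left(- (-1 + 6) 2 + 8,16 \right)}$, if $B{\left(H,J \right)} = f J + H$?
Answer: $-39886$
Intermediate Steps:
$f = 36$ ($f = 6^{2} = 36$)
$B{\left(H,J \right)} = H + 36 J$ ($B{\left(H,J \right)} = 36 J + H = H + 36 J$)
$-39312 - B{\left(- (-1 + 6) 2 + 8,16 \right)} = -39312 - \left(\left(- (-1 + 6) 2 + 8\right) + 36 \cdot 16\right) = -39312 - \left(\left(\left(-1\right) 5 \cdot 2 + 8\right) + 576\right) = -39312 - \left(\left(\left(-5\right) 2 + 8\right) + 576\right) = -39312 - \left(\left(-10 + 8\right) + 576\right) = -39312 - \left(-2 + 576\right) = -39312 - 574 = -39886$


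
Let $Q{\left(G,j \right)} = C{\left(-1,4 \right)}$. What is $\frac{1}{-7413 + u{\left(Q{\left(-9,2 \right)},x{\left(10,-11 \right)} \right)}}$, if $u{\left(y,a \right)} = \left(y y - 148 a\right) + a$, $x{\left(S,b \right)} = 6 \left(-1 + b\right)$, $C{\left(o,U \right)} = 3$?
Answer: $\frac{1}{3180} \approx 0.00031447$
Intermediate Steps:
$Q{\left(G,j \right)} = 3$
$x{\left(S,b \right)} = -6 + 6 b$
$u{\left(y,a \right)} = y^{2} - 147 a$ ($u{\left(y,a \right)} = \left(y^{2} - 148 a\right) + a = y^{2} - 147 a$)
$\frac{1}{-7413 + u{\left(Q{\left(-9,2 \right)},x{\left(10,-11 \right)} \right)}} = \frac{1}{-7413 - \left(-9 + 147 \left(-6 + 6 \left(-11\right)\right)\right)} = \frac{1}{-7413 - \left(-9 + 147 \left(-6 - 66\right)\right)} = \frac{1}{-7413 + \left(9 - -10584\right)} = \frac{1}{-7413 + \left(9 + 10584\right)} = \frac{1}{-7413 + 10593} = \frac{1}{3180}$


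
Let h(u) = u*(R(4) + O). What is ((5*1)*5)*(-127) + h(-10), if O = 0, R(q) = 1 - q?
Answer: -3145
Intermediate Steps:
h(u) = -3*u (h(u) = u*((1 - 1*4) + 0) = u*((1 - 4) + 0) = u*(-3 + 0) = u*(-3) = -3*u)
((5*1)*5)*(-127) + h(-10) = ((5*1)*5)*(-127) - 3*(-10) = (5*5)*(-127) + 30 = 25*(-127) + 30 = -3175 + 30 = -3145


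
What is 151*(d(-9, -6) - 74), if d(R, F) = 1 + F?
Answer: -11929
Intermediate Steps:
151*(d(-9, -6) - 74) = 151*((1 - 6) - 74) = 151*(-5 - 74) = 151*(-79) = -11929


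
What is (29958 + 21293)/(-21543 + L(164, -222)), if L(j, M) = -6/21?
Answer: -358757/150803 ≈ -2.3790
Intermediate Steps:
L(j, M) = -2/7 (L(j, M) = -6*1/21 = -2/7)
(29958 + 21293)/(-21543 + L(164, -222)) = (29958 + 21293)/(-21543 - 2/7) = 51251/(-150803/7) = 51251*(-7/150803) = -358757/150803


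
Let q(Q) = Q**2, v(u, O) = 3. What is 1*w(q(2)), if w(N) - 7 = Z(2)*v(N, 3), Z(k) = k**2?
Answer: 19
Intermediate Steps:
w(N) = 19 (w(N) = 7 + 2**2*3 = 7 + 4*3 = 7 + 12 = 19)
1*w(q(2)) = 1*19 = 19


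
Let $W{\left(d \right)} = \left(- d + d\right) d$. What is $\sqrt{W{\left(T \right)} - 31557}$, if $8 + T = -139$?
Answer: $i \sqrt{31557} \approx 177.64 i$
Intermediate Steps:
$T = -147$ ($T = -8 - 139 = -147$)
$W{\left(d \right)} = 0$ ($W{\left(d \right)} = 0 d = 0$)
$\sqrt{W{\left(T \right)} - 31557} = \sqrt{0 - 31557} = \sqrt{-31557} = i \sqrt{31557}$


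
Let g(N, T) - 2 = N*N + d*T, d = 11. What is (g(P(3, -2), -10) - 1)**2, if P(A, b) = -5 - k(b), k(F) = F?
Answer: 10000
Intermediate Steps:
P(A, b) = -5 - b
g(N, T) = 2 + N**2 + 11*T (g(N, T) = 2 + (N*N + 11*T) = 2 + (N**2 + 11*T) = 2 + N**2 + 11*T)
(g(P(3, -2), -10) - 1)**2 = ((2 + (-5 - 1*(-2))**2 + 11*(-10)) - 1)**2 = ((2 + (-5 + 2)**2 - 110) - 1)**2 = ((2 + (-3)**2 - 110) - 1)**2 = ((2 + 9 - 110) - 1)**2 = (-99 - 1)**2 = (-100)**2 = 10000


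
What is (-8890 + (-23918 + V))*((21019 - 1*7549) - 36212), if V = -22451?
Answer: 1256700178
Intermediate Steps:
(-8890 + (-23918 + V))*((21019 - 1*7549) - 36212) = (-8890 + (-23918 - 22451))*((21019 - 1*7549) - 36212) = (-8890 - 46369)*((21019 - 7549) - 36212) = -55259*(13470 - 36212) = -55259*(-22742) = 1256700178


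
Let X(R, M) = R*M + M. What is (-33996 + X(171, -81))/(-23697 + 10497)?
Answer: 1997/550 ≈ 3.6309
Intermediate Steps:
X(R, M) = M + M*R (X(R, M) = M*R + M = M + M*R)
(-33996 + X(171, -81))/(-23697 + 10497) = (-33996 - 81*(1 + 171))/(-23697 + 10497) = (-33996 - 81*172)/(-13200) = (-33996 - 13932)*(-1/13200) = -47928*(-1/13200) = 1997/550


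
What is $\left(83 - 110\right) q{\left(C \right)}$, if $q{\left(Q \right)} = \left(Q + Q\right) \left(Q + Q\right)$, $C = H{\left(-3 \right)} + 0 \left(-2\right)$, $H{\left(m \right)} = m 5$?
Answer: $-24300$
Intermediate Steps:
$H{\left(m \right)} = 5 m$
$C = -15$ ($C = 5 \left(-3\right) + 0 \left(-2\right) = -15 + 0 = -15$)
$q{\left(Q \right)} = 4 Q^{2}$ ($q{\left(Q \right)} = 2 Q 2 Q = 4 Q^{2}$)
$\left(83 - 110\right) q{\left(C \right)} = \left(83 - 110\right) 4 \left(-15\right)^{2} = - 27 \cdot 4 \cdot 225 = \left(-27\right) 900 = -24300$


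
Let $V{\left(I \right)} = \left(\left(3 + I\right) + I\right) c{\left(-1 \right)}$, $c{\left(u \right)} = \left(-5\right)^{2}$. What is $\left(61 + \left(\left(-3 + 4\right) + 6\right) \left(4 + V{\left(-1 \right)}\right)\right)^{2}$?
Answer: $69696$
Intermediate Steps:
$c{\left(u \right)} = 25$
$V{\left(I \right)} = 75 + 50 I$ ($V{\left(I \right)} = \left(\left(3 + I\right) + I\right) 25 = \left(3 + 2 I\right) 25 = 75 + 50 I$)
$\left(61 + \left(\left(-3 + 4\right) + 6\right) \left(4 + V{\left(-1 \right)}\right)\right)^{2} = \left(61 + \left(\left(-3 + 4\right) + 6\right) \left(4 + \left(75 + 50 \left(-1\right)\right)\right)\right)^{2} = \left(61 + \left(1 + 6\right) \left(4 + \left(75 - 50\right)\right)\right)^{2} = \left(61 + 7 \left(4 + 25\right)\right)^{2} = \left(61 + 7 \cdot 29\right)^{2} = \left(61 + 203\right)^{2} = 264^{2} = 69696$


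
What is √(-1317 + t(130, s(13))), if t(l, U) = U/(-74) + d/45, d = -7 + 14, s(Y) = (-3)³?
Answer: I*√1622034490/1110 ≈ 36.283*I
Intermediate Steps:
s(Y) = -27
d = 7
t(l, U) = 7/45 - U/74 (t(l, U) = U/(-74) + 7/45 = U*(-1/74) + 7*(1/45) = -U/74 + 7/45 = 7/45 - U/74)
√(-1317 + t(130, s(13))) = √(-1317 + (7/45 - 1/74*(-27))) = √(-1317 + (7/45 + 27/74)) = √(-1317 + 1733/3330) = √(-4383877/3330) = I*√1622034490/1110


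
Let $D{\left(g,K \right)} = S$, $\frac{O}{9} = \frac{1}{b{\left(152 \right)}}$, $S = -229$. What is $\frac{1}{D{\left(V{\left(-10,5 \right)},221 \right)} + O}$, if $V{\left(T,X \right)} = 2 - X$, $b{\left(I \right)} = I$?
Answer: $- \frac{152}{34799} \approx -0.0043679$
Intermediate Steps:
$O = \frac{9}{152} \approx 0.059211$
$D{\left(g,K \right)} = -229$
$\frac{1}{D{\left(V{\left(-10,5 \right)},221 \right)} + O} = \frac{1}{-229 + \frac{9}{152}} = \frac{1}{- \frac{34799}{152}} = - \frac{152}{34799}$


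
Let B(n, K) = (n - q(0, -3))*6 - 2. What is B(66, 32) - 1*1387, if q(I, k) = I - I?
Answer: -993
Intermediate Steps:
q(I, k) = 0
B(n, K) = -2 + 6*n (B(n, K) = (n - 1*0)*6 - 2 = (n + 0)*6 - 2 = n*6 - 2 = 6*n - 2 = -2 + 6*n)
B(66, 32) - 1*1387 = (-2 + 6*66) - 1*1387 = (-2 + 396) - 1387 = 394 - 1387 = -993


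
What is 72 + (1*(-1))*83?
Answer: -11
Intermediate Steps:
72 + (1*(-1))*83 = 72 - 1*83 = 72 - 83 = -11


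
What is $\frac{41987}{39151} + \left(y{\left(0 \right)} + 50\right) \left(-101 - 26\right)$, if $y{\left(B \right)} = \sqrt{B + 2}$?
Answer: $- \frac{248566863}{39151} - 127 \sqrt{2} \approx -6528.5$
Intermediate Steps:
$y{\left(B \right)} = \sqrt{2 + B}$
$\frac{41987}{39151} + \left(y{\left(0 \right)} + 50\right) \left(-101 - 26\right) = \frac{41987}{39151} + \left(\sqrt{2 + 0} + 50\right) \left(-101 - 26\right) = 41987 \cdot \frac{1}{39151} + \left(\sqrt{2} + 50\right) \left(-127\right) = \frac{41987}{39151} + \left(50 + \sqrt{2}\right) \left(-127\right) = \frac{41987}{39151} - \left(6350 + 127 \sqrt{2}\right) = - \frac{248566863}{39151} - 127 \sqrt{2}$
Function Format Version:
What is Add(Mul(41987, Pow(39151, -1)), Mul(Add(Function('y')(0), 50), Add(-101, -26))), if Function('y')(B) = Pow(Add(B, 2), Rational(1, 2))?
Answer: Add(Rational(-248566863, 39151), Mul(-127, Pow(2, Rational(1, 2)))) ≈ -6528.5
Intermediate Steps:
Function('y')(B) = Pow(Add(2, B), Rational(1, 2))
Add(Mul(41987, Pow(39151, -1)), Mul(Add(Function('y')(0), 50), Add(-101, -26))) = Add(Mul(41987, Pow(39151, -1)), Mul(Add(Pow(Add(2, 0), Rational(1, 2)), 50), Add(-101, -26))) = Add(Mul(41987, Rational(1, 39151)), Mul(Add(Pow(2, Rational(1, 2)), 50), -127)) = Add(Rational(41987, 39151), Mul(Add(50, Pow(2, Rational(1, 2))), -127)) = Add(Rational(41987, 39151), Add(-6350, Mul(-127, Pow(2, Rational(1, 2))))) = Add(Rational(-248566863, 39151), Mul(-127, Pow(2, Rational(1, 2))))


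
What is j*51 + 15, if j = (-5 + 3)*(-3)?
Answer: 321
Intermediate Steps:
j = 6 (j = -2*(-3) = 6)
j*51 + 15 = 6*51 + 15 = 306 + 15 = 321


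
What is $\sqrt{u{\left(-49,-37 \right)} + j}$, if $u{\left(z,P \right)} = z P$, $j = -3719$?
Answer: $i \sqrt{1906} \approx 43.658 i$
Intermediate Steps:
$u{\left(z,P \right)} = P z$
$\sqrt{u{\left(-49,-37 \right)} + j} = \sqrt{\left(-37\right) \left(-49\right) - 3719} = \sqrt{1813 - 3719} = \sqrt{-1906} = i \sqrt{1906}$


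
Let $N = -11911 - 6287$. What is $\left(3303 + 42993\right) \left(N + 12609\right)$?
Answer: $-258748344$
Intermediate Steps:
$N = -18198$
$\left(3303 + 42993\right) \left(N + 12609\right) = \left(3303 + 42993\right) \left(-18198 + 12609\right) = 46296 \left(-5589\right) = -258748344$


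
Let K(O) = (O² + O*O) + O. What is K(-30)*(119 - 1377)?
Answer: -2226660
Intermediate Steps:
K(O) = O + 2*O² (K(O) = (O² + O²) + O = 2*O² + O = O + 2*O²)
K(-30)*(119 - 1377) = (-30*(1 + 2*(-30)))*(119 - 1377) = -30*(1 - 60)*(-1258) = -30*(-59)*(-1258) = 1770*(-1258) = -2226660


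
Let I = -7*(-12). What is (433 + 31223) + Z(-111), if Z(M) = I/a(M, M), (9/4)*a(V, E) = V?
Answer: 1171209/37 ≈ 31654.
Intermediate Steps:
I = 84
a(V, E) = 4*V/9
Z(M) = 189/M (Z(M) = 84/((4*M/9)) = 84*(9/(4*M)) = 189/M)
(433 + 31223) + Z(-111) = (433 + 31223) + 189/(-111) = 31656 + 189*(-1/111) = 31656 - 63/37 = 1171209/37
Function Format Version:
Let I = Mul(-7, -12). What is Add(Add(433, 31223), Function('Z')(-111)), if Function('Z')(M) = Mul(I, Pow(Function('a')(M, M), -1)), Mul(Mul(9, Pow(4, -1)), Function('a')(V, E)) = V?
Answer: Rational(1171209, 37) ≈ 31654.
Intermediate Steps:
I = 84
Function('a')(V, E) = Mul(Rational(4, 9), V)
Function('Z')(M) = Mul(189, Pow(M, -1)) (Function('Z')(M) = Mul(84, Pow(Mul(Rational(4, 9), M), -1)) = Mul(84, Mul(Rational(9, 4), Pow(M, -1))) = Mul(189, Pow(M, -1)))
Add(Add(433, 31223), Function('Z')(-111)) = Add(Add(433, 31223), Mul(189, Pow(-111, -1))) = Add(31656, Mul(189, Rational(-1, 111))) = Add(31656, Rational(-63, 37)) = Rational(1171209, 37)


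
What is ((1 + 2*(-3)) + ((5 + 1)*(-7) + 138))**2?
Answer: 8281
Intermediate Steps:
((1 + 2*(-3)) + ((5 + 1)*(-7) + 138))**2 = ((1 - 6) + (6*(-7) + 138))**2 = (-5 + (-42 + 138))**2 = (-5 + 96)**2 = 91**2 = 8281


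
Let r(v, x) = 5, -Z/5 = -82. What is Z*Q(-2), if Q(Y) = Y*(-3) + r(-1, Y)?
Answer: 4510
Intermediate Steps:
Z = 410 (Z = -5*(-82) = 410)
Q(Y) = 5 - 3*Y (Q(Y) = Y*(-3) + 5 = -3*Y + 5 = 5 - 3*Y)
Z*Q(-2) = 410*(5 - 3*(-2)) = 410*(5 + 6) = 410*11 = 4510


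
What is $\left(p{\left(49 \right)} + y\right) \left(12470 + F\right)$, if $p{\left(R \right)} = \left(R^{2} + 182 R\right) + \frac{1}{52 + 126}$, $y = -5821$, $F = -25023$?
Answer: $- \frac{12284930685}{178} \approx -6.9016 \cdot 10^{7}$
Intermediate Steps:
$p{\left(R \right)} = \frac{1}{178} + R^{2} + 182 R$ ($p{\left(R \right)} = \left(R^{2} + 182 R\right) + \frac{1}{178} = \frac{1}{178} + R^{2} + 182 R$)
$\left(p{\left(49 \right)} + y\right) \left(12470 + F\right) = \left(\left(\frac{1}{178} + 49^{2} + 182 \cdot 49\right) - 5821\right) \left(12470 - 25023\right) = \left(\left(\frac{1}{178} + 2401 + 8918\right) - 5821\right) \left(-12553\right) = \left(\frac{2014783}{178} - 5821\right) \left(-12553\right) = \frac{978645}{178} \left(-12553\right) = - \frac{12284930685}{178}$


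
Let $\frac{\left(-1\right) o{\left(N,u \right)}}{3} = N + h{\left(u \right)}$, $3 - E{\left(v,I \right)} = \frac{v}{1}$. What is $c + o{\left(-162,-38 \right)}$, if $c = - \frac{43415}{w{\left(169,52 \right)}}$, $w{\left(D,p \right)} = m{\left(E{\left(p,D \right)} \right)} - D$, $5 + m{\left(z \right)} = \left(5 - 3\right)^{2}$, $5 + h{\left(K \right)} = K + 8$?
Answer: $\frac{28777}{34} \approx 846.38$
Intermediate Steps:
$E{\left(v,I \right)} = 3 - v$ ($E{\left(v,I \right)} = 3 - \frac{v}{1} = 3 - v 1 = 3 - v$)
$h{\left(K \right)} = 3 + K$ ($h{\left(K \right)} = -5 + \left(K + 8\right) = -5 + \left(8 + K\right) = 3 + K$)
$m{\left(z \right)} = -1$ ($m{\left(z \right)} = -5 + \left(5 - 3\right)^{2} = -5 + 2^{2} = -5 + 4 = -1$)
$w{\left(D,p \right)} = -1 - D$
$o{\left(N,u \right)} = -9 - 3 N - 3 u$ ($o{\left(N,u \right)} = - 3 \left(N + \left(3 + u\right)\right) = - 3 \left(3 + N + u\right) = -9 - 3 N - 3 u$)
$c = \frac{8683}{34}$ ($c = - \frac{43415}{-1 - 169} = - \frac{43415}{-170} = \left(-43415\right) \left(- \frac{1}{170}\right) = \frac{8683}{34} \approx 255.38$)
$c + o{\left(-162,-38 \right)} = \frac{8683}{34} - -591 = \frac{8683}{34} + \left(-9 + 486 + 114\right) = \frac{8683}{34} + 591 = \frac{28777}{34}$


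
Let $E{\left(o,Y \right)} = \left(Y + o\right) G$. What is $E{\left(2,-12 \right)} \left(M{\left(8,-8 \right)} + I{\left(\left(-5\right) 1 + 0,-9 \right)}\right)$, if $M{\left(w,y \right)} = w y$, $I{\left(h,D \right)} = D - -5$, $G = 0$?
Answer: $0$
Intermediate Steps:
$E{\left(o,Y \right)} = 0$ ($E{\left(o,Y \right)} = \left(Y + o\right) 0 = 0$)
$I{\left(h,D \right)} = 5 + D$ ($I{\left(h,D \right)} = D + 5 = 5 + D$)
$E{\left(2,-12 \right)} \left(M{\left(8,-8 \right)} + I{\left(\left(-5\right) 1 + 0,-9 \right)}\right) = 0 \left(8 \left(-8\right) + \left(5 - 9\right)\right) = 0 \left(-64 - 4\right) = 0 \left(-68\right) = 0$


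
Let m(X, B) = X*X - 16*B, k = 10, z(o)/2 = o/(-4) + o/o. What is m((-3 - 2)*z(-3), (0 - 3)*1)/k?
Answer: 1417/40 ≈ 35.425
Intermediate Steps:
z(o) = 2 - o/2 (z(o) = 2*(o/(-4) + o/o) = 2*(o*(-¼) + 1) = 2*(-o/4 + 1) = 2*(1 - o/4) = 2 - o/2)
m(X, B) = X² - 16*B
m((-3 - 2)*z(-3), (0 - 3)*1)/k = (((-3 - 2)*(2 - ½*(-3)))² - 16*(0 - 3))/10 = ((-5*(2 + 3/2))² - (-48))*(⅒) = ((-5*7/2)² - 16*(-3))*(⅒) = ((-35/2)² + 48)*(⅒) = (1225/4 + 48)*(⅒) = (1417/4)*(⅒) = 1417/40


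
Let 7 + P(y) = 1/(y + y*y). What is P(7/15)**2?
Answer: 727609/23716 ≈ 30.680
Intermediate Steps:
P(y) = -7 + 1/(y + y**2) (P(y) = -7 + 1/(y + y*y) = -7 + 1/(y + y**2))
P(7/15)**2 = ((1 - 49/15 - 7*(7/15)**2)/(((7/15))*(1 + 7/15)))**2 = ((1 - 49/15 - 7*(7*(1/15))**2)/(((7*(1/15)))*(1 + 7*(1/15))))**2 = ((1 - 7*7/15 - 7*(7/15)**2)/((7/15)*(1 + 7/15)))**2 = (15*(1 - 49/15 - 7*49/225)/(7*(22/15)))**2 = ((15/7)*(15/22)*(1 - 49/15 - 343/225))**2 = ((15/7)*(15/22)*(-853/225))**2 = (-853/154)**2 = 727609/23716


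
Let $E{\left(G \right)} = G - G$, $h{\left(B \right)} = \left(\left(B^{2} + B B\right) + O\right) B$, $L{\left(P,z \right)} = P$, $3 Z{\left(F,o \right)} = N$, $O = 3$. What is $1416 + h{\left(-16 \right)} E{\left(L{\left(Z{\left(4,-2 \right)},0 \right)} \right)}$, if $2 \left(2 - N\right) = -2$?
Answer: $1416$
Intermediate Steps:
$N = 3$ ($N = 2 - -1 = 2 + 1 = 3$)
$Z{\left(F,o \right)} = 1$ ($Z{\left(F,o \right)} = \frac{1}{3} \cdot 3 = 1$)
$h{\left(B \right)} = B \left(3 + 2 B^{2}\right)$ ($h{\left(B \right)} = \left(\left(B^{2} + B B\right) + 3\right) B = \left(\left(B^{2} + B^{2}\right) + 3\right) B = \left(2 B^{2} + 3\right) B = \left(3 + 2 B^{2}\right) B = B \left(3 + 2 B^{2}\right)$)
$E{\left(G \right)} = 0$
$1416 + h{\left(-16 \right)} E{\left(L{\left(Z{\left(4,-2 \right)},0 \right)} \right)} = 1416 + - 16 \left(3 + 2 \left(-16\right)^{2}\right) 0 = 1416 + - 16 \left(3 + 2 \cdot 256\right) 0 = 1416 + - 16 \left(3 + 512\right) 0 = 1416 + \left(-16\right) 515 \cdot 0 = 1416 - 0 = 1416 + 0 = 1416$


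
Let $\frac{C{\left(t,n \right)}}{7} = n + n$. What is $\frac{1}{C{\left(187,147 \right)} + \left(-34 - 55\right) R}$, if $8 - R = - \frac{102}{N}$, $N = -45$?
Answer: $\frac{15}{23216} \approx 0.00064611$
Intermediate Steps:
$C{\left(t,n \right)} = 14 n$ ($C{\left(t,n \right)} = 7 \left(n + n\right) = 7 \cdot 2 n = 14 n$)
$R = \frac{86}{15}$ ($R = 8 - - \frac{102}{-45} = 8 - \left(-102\right) \left(- \frac{1}{45}\right) = 8 - \frac{34}{15} = \frac{86}{15} \approx 5.7333$)
$\frac{1}{C{\left(187,147 \right)} + \left(-34 - 55\right) R} = \frac{1}{14 \cdot 147 + \left(-34 - 55\right) \frac{86}{15}} = \frac{1}{2058 - \frac{7654}{15}} = \frac{1}{\frac{23216}{15}} = \frac{15}{23216}$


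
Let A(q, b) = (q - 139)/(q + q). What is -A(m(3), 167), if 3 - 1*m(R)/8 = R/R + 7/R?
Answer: -425/16 ≈ -26.563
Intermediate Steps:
m(R) = 16 - 56/R (m(R) = 24 - 8*(R/R + 7/R) = 24 - 8*(1 + 7/R) = 24 + (-8 - 56/R) = 16 - 56/R)
A(q, b) = (-139 + q)/(2*q) (A(q, b) = (-139 + q)/((2*q)) = (-139 + q)*(1/(2*q)) = (-139 + q)/(2*q))
-A(m(3), 167) = -(-139 + (16 - 56/3))/(2*(16 - 56/3)) = -(-139 - 8/3)/(2*(-8/3)) = -(-3)*(-425)/(2*8*3) = -1*425/16 = -425/16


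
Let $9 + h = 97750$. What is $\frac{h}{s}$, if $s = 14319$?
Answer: $\frac{97741}{14319} \approx 6.826$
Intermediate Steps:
$h = 97741$ ($h = -9 + 97750 = 97741$)
$\frac{h}{s} = \frac{97741}{14319}$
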